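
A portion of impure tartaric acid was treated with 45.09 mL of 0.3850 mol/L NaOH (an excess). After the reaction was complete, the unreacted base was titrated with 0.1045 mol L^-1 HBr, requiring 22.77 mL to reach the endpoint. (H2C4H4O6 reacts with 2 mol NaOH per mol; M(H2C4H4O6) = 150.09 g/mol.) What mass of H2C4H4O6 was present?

1.12 g

Total n(NaOH) added = 0.3850 x 0.04509 = 0.01736 mol.
n(HBr) used = 0.1045 x 0.02277 = 0.002379 mol, which equals the excess n(NaOH).
So n(NaOH) consumed by the sample = 0.01736 - 0.002379 = 0.01498 mol.
n(H2C4H4O6) = 0.01498 / 2 = 0.007490 mol.
mass = 0.007490 mol x 150.09 g/mol = 1.12 g.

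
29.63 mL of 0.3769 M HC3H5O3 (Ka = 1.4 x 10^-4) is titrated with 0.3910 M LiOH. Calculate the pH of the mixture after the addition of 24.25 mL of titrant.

4.60

Initial n(HC3H5O3) = 0.3769 x 0.02963 = 0.01117 mol.
n(LiOH) added = 0.3910 x 0.02425 = 0.009482 mol, converting that many moles of HC3H5O3 to C3H5O3-.
Remaining n(HC3H5O3) = 0.001686 mol; n(C3H5O3-) = 0.009482 mol.
By Henderson-Hasselbalch, pH = pKa + log([A^-]/[HA]) = 3.85 + log(0.009482/0.001686) = 3.85 + (+0.75) = 4.60.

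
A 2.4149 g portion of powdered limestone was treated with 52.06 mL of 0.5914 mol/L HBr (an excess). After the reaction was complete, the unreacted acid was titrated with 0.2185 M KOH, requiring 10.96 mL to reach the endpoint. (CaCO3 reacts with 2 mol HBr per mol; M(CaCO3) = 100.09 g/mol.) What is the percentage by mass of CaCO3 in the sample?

58.8%

Total n(HBr) added = 0.5914 x 0.05206 = 0.03079 mol.
n(KOH) used = 0.2185 x 0.01096 = 0.002395 mol, which equals the excess n(HBr).
So n(HBr) consumed by the sample = 0.03079 - 0.002395 = 0.02839 mol.
n(CaCO3) = 0.02839 / 2 = 0.01420 mol.
mass CaCO3 = 0.01420 x 100.09 = 1.421 g, so %CaCO3 = 1.421/2.4149 x 100 = 58.8%.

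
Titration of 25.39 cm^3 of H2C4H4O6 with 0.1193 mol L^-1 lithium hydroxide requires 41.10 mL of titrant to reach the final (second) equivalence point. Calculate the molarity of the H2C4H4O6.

n(LiOH) = 0.1193 x 0.04110 = 0.004903 mol.
At the final (second) equivalence point, 2 mol OH^- react per mol H2C4H4O6, so n(H2C4H4O6) = 0.004903 / 2 = 0.002452 mol.
[H2C4H4O6] = 0.002452 / 0.02539 L = 0.0966 M.

0.0966 M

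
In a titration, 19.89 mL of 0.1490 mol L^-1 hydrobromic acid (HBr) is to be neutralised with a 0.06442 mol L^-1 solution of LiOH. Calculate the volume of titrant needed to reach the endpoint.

46.0 mL

n(HBr) = 0.1490 mol/L x 0.01989 L = 0.002964 mol.
At equivalence n(LiOH) = n(HBr) = 0.002964 mol.
V(LiOH) = 0.002964 / 0.06442 = 0.04600 L = 46.0 mL.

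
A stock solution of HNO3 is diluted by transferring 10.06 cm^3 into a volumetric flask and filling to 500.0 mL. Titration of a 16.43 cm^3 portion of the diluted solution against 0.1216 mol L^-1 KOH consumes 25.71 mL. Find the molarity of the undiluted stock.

9.46 M

n(KOH) = 0.1216 x 0.02571 = 0.003126 mol.
n(HNO3) in the aliquot = 0.003126 mol.
[diluted HNO3] = 0.003126 / 0.01643 = 0.1903 M.
Dilution factor = 500.0/10.06 = 49.70, so [stock] = 0.1903 x 49.70 = 9.46 M.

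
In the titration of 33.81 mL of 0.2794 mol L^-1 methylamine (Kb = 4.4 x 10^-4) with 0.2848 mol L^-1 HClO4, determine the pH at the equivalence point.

n(CH3NH2) = 0.2794 x 0.03381 = 0.009447 mol; V(HClO4) at equivalence = 0.009447/0.2848 = 0.03317 L.
At equivalence the base is fully converted to CH3NH3+; total volume = 0.06698 L, so [CH3NH3+] = 0.009447/0.06698 = 0.1410 M.
Ka(CH3NH3+) = Kw/Kb = 1.0e-14 / 4.4 x 10^-4 = 2.27e-11.
[H^+] = sqrt(Ka x [CH3NH3+]) = sqrt(2.27e-11 x 0.1410) = 1.79e-6 M.
pH = -log(1.79e-6) = 5.75.

5.75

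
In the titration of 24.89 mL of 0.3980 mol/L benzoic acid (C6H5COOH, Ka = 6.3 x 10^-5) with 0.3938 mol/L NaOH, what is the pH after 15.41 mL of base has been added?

4.40

Initial n(C6H5COOH) = 0.3980 x 0.02489 = 0.009906 mol.
n(NaOH) added = 0.3938 x 0.01541 = 0.006068 mol, converting that many moles of C6H5COOH to C6H5COO-.
Remaining n(C6H5COOH) = 0.003838 mol; n(C6H5COO-) = 0.006068 mol.
By Henderson-Hasselbalch, pH = pKa + log([A^-]/[HA]) = 4.20 + log(0.006068/0.003838) = 4.20 + (+0.20) = 4.40.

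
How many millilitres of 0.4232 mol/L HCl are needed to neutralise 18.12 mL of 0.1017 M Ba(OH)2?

8.71 mL

n(Ba(OH)2) = 0.1017 mol/L x 0.01812 L = 0.001843 mol.
The neutralisation is 1 Ba(OH)2 : 2 HCl, so n(HCl) = 0.001843 x 2/1 = 0.003686 mol.
V(HCl) = 0.003686 / 0.4232 = 0.008709 L = 8.71 mL.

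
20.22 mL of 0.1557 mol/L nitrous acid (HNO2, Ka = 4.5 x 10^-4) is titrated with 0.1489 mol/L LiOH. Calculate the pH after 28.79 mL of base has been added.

12.37

n(acid) = 0.1557 x 0.02022 = 0.003148 mol; n(LiOH) added = 0.1489 x 0.02879 = 0.004287 mol.
Base is in excess by 0.004287 - 0.003148 = 0.001139 mol in a total volume of 0.04901 L.
[OH^-] = 0.001139/0.04901 = 0.02323 M, so pOH = 1.63 and pH = 14.00 - 1.63 = 12.37.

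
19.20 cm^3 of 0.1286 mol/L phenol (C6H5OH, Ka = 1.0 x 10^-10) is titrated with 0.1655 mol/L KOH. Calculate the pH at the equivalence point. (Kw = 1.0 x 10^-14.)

11.43

n(C6H5OH) = 0.1286 x 0.01920 = 0.002469 mol; V(KOH) at equivalence = 0.002469/0.1655 = 0.01492 L.
At equivalence all the acid is converted to C6H5O-; total volume = 0.01920 + 0.01492 = 0.03412 L, so [C6H5O-] = 0.002469/0.03412 = 0.07237 M.
Kb = Kw/Ka = 1.0e-14 / 1.0 x 10^-10 = 0.000100.
[OH^-] = sqrt(Kb x [C6H5O-]) = sqrt(0.000100 x 0.07237) = 0.00269 M.
pOH = 2.57, so pH = 14.00 - 2.57 = 11.43.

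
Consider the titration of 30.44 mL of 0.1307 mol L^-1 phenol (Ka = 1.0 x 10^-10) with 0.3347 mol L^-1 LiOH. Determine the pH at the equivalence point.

n(C6H5OH) = 0.1307 x 0.03044 = 0.003979 mol; V(LiOH) at equivalence = 0.003979/0.3347 = 0.01189 L.
At equivalence all the acid is converted to C6H5O-; total volume = 0.03044 + 0.01189 = 0.04233 L, so [C6H5O-] = 0.003979/0.04233 = 0.09400 M.
Kb = Kw/Ka = 1.0e-14 / 1.0 x 10^-10 = 0.000100.
[OH^-] = sqrt(Kb x [C6H5O-]) = sqrt(0.000100 x 0.09400) = 0.00307 M.
pOH = 2.51, so pH = 14.00 - 2.51 = 11.49.

11.49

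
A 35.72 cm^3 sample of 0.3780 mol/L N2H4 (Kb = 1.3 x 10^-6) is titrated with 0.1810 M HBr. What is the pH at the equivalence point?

n(N2H4) = 0.3780 x 0.03572 = 0.01350 mol; V(HBr) at equivalence = 0.01350/0.1810 = 0.07460 L.
At equivalence the base is fully converted to N2H5+; total volume = 0.1103 L, so [N2H5+] = 0.01350/0.1103 = 0.1224 M.
Ka(N2H5+) = Kw/Kb = 1.0e-14 / 1.3 x 10^-6 = 7.69e-9.
[H^+] = sqrt(Ka x [N2H5+]) = sqrt(7.69e-9 x 0.1224) = 3.07e-5 M.
pH = -log(3.07e-5) = 4.51.

4.51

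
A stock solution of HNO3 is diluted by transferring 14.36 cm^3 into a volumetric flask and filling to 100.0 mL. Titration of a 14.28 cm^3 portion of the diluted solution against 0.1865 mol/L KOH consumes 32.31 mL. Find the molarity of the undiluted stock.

n(KOH) = 0.1865 x 0.03231 = 0.006026 mol.
n(HNO3) in the aliquot = 0.006026 mol.
[diluted HNO3] = 0.006026 / 0.01428 = 0.4220 M.
Dilution factor = 100.0/14.36 = 6.964, so [stock] = 0.4220 x 6.964 = 2.94 M.

2.94 M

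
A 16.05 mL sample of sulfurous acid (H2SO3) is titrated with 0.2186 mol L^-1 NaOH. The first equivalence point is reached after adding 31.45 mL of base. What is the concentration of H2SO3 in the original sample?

n(NaOH) = 0.2186 x 0.03145 = 0.006875 mol.
At the first equivalence point, 1 mol OH^- react per mol H2SO3, so n(H2SO3) = 0.006875 / 1 = 0.006875 mol.
[H2SO3] = 0.006875 / 0.01605 L = 0.428 M.

0.428 M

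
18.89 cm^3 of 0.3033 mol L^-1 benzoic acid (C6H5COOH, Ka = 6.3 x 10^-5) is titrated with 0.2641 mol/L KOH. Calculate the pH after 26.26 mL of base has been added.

n(acid) = 0.3033 x 0.01889 = 0.005729 mol; n(KOH) added = 0.2641 x 0.02626 = 0.006935 mol.
Base is in excess by 0.006935 - 0.005729 = 0.001206 mol in a total volume of 0.04515 L.
[OH^-] = 0.001206/0.04515 = 0.02671 M, so pOH = 1.57 and pH = 14.00 - 1.57 = 12.43.

12.43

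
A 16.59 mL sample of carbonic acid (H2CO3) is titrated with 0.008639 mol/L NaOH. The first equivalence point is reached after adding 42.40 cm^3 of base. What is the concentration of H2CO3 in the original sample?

0.0221 M

n(NaOH) = 0.008639 x 0.04240 = 0.0003663 mol.
At the first equivalence point, 1 mol OH^- react per mol H2CO3, so n(H2CO3) = 0.0003663 / 1 = 0.0003663 mol.
[H2CO3] = 0.0003663 / 0.01659 L = 0.0221 M.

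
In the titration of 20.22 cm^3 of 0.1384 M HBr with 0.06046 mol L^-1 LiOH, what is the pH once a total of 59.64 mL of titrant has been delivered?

n(acid) = 0.1384 x 0.02022 = 0.002798 mol; n(LiOH) added = 0.06046 x 0.05964 = 0.003606 mol.
Base is in excess by 0.003606 - 0.002798 = 0.0008074 mol in a total volume of 0.07986 L.
[OH^-] = 0.0008074/0.07986 = 0.01011 M, so pOH = 2.00 and pH = 14.00 - 2.00 = 12.00.

12.00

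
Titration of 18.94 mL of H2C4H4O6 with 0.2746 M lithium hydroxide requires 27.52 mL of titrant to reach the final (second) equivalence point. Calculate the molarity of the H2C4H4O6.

n(LiOH) = 0.2746 x 0.02752 = 0.007557 mol.
At the final (second) equivalence point, 2 mol OH^- react per mol H2C4H4O6, so n(H2C4H4O6) = 0.007557 / 2 = 0.003778 mol.
[H2C4H4O6] = 0.003778 / 0.01894 L = 0.199 M.

0.199 M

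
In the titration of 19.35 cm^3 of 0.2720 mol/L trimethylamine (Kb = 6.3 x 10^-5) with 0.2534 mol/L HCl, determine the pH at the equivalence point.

5.34

n((CH3)3N) = 0.2720 x 0.01935 = 0.005263 mol; V(HCl) at equivalence = 0.005263/0.2534 = 0.02077 L.
At equivalence the base is fully converted to (CH3)3NH+; total volume = 0.04012 L, so [(CH3)3NH+] = 0.005263/0.04012 = 0.1312 M.
Ka((CH3)3NH+) = Kw/Kb = 1.0e-14 / 6.3 x 10^-5 = 1.59e-10.
[H^+] = sqrt(Ka x [(CH3)3NH+]) = sqrt(1.59e-10 x 0.1312) = 4.56e-6 M.
pH = -log(4.56e-6) = 5.34.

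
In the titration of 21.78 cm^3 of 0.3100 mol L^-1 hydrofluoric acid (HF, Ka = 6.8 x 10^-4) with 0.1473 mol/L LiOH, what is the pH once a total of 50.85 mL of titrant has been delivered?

12.01

n(acid) = 0.3100 x 0.02178 = 0.006752 mol; n(LiOH) added = 0.1473 x 0.05085 = 0.007490 mol.
Base is in excess by 0.007490 - 0.006752 = 0.0007384 mol in a total volume of 0.07263 L.
[OH^-] = 0.0007384/0.07263 = 0.01017 M, so pOH = 1.99 and pH = 14.00 - 1.99 = 12.01.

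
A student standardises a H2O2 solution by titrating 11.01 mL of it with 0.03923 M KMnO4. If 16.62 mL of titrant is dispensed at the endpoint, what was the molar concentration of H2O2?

0.148 M

n(KMnO4) = 0.03923 x 0.01662 = 0.0006520 mol.
From the balanced equation, 2 mol KMnO4 reacts with 5 mol H2O2, so n(H2O2) = 0.0006520 x 5/2 = 0.001630 mol.
[H2O2] = 0.001630 / 0.01101 L = 0.148 M.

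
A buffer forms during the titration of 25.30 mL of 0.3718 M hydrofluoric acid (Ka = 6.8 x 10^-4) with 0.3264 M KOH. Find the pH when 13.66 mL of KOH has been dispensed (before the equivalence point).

3.12

Initial n(HF) = 0.3718 x 0.02530 = 0.009407 mol.
n(KOH) added = 0.3264 x 0.01366 = 0.004459 mol, converting that many moles of HF to F-.
Remaining n(HF) = 0.004948 mol; n(F-) = 0.004459 mol.
By Henderson-Hasselbalch, pH = pKa + log([A^-]/[HA]) = 3.17 + log(0.004459/0.004948) = 3.17 + (-0.05) = 3.12.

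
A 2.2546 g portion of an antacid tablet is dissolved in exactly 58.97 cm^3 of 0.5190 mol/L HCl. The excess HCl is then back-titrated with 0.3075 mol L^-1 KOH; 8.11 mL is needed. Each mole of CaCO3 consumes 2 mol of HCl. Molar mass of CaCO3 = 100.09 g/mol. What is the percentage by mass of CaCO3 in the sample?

Total n(HCl) added = 0.5190 x 0.05897 = 0.03061 mol.
n(KOH) used = 0.3075 x 0.008110 = 0.002494 mol, which equals the excess n(HCl).
So n(HCl) consumed by the sample = 0.03061 - 0.002494 = 0.02811 mol.
n(CaCO3) = 0.02811 / 2 = 0.01406 mol.
mass CaCO3 = 0.01406 x 100.09 = 1.407 g, so %CaCO3 = 1.407/2.2546 x 100 = 62.4%.

62.4%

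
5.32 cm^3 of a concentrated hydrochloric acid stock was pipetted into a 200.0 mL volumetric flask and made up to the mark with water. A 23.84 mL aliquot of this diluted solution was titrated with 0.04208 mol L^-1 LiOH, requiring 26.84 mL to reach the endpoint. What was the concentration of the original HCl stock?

1.78 M

n(LiOH) = 0.04208 x 0.02684 = 0.001129 mol.
n(HCl) in the aliquot = 0.001129 mol.
[diluted HCl] = 0.001129 / 0.02384 = 0.04738 M.
Dilution factor = 200.0/5.320 = 37.59, so [stock] = 0.04738 x 37.59 = 1.78 M.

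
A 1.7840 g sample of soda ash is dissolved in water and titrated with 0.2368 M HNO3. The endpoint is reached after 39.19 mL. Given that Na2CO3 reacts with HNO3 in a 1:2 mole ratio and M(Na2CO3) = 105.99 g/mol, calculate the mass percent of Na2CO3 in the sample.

n(HNO3) = 0.2368 x 0.03919 = 0.009280 mol.
n(Na2CO3) = 0.009280 / 2 = 0.004640 mol.
mass of Na2CO3 = 0.004640 x 105.99 = 0.4918 g.
% purity = 0.4918 / 1.7840 x 100 = 27.6%.

27.6%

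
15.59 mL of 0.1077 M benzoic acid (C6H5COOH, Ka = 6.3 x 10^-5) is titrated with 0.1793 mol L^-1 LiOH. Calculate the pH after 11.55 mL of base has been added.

12.16

n(acid) = 0.1077 x 0.01559 = 0.001679 mol; n(LiOH) added = 0.1793 x 0.01155 = 0.002071 mol.
Base is in excess by 0.002071 - 0.001679 = 0.0003919 mol in a total volume of 0.02714 L.
[OH^-] = 0.0003919/0.02714 = 0.01444 M, so pOH = 1.84 and pH = 14.00 - 1.84 = 12.16.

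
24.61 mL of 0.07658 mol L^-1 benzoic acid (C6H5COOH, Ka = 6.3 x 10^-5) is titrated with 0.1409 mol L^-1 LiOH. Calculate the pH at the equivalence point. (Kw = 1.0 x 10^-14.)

8.45

n(C6H5COOH) = 0.07658 x 0.02461 = 0.001885 mol; V(LiOH) at equivalence = 0.001885/0.1409 = 0.01338 L.
At equivalence all the acid is converted to C6H5COO-; total volume = 0.02461 + 0.01338 = 0.03799 L, so [C6H5COO-] = 0.001885/0.03799 = 0.04961 M.
Kb = Kw/Ka = 1.0e-14 / 6.3 x 10^-5 = 1.59e-10.
[OH^-] = sqrt(Kb x [C6H5COO-]) = sqrt(1.59e-10 x 0.04961) = 2.81e-6 M.
pOH = 5.55, so pH = 14.00 - 5.55 = 8.45.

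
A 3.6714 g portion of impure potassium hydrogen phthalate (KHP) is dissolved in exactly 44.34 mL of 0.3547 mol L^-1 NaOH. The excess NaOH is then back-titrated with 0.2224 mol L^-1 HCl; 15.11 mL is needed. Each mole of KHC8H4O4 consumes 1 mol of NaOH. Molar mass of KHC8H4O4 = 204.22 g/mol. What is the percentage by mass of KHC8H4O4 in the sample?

Total n(NaOH) added = 0.3547 x 0.04434 = 0.01573 mol.
n(HCl) used = 0.2224 x 0.01511 = 0.003360 mol, which equals the excess n(NaOH).
So n(NaOH) consumed by the sample = 0.01573 - 0.003360 = 0.01237 mol.
n(KHC8H4O4) = 0.01237 / 1 = 0.01237 mol.
mass KHC8H4O4 = 0.01237 x 204.22 = 2.526 g, so %KHC8H4O4 = 2.526/3.6714 x 100 = 68.8%.

68.8%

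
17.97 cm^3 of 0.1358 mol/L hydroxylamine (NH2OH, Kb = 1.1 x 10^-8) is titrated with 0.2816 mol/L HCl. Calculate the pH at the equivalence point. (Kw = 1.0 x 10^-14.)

n(NH2OH) = 0.1358 x 0.01797 = 0.002440 mol; V(HCl) at equivalence = 0.002440/0.2816 = 0.008666 L.
At equivalence the base is fully converted to NH3OH+; total volume = 0.02664 L, so [NH3OH+] = 0.002440/0.02664 = 0.09162 M.
Ka(NH3OH+) = Kw/Kb = 1.0e-14 / 1.1 x 10^-8 = 9.09e-7.
[H^+] = sqrt(Ka x [NH3OH+]) = sqrt(9.09e-7 x 0.09162) = 0.000289 M.
pH = -log(0.000289) = 3.54.

3.54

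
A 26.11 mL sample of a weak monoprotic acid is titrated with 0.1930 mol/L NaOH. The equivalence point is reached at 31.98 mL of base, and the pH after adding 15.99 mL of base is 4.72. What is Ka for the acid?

15.99 mL is half of the equivalence volume, so this is the half-equivalence point where [HA] = [A^-].
At half-equivalence pH = pKa, so pKa = 4.72.
Ka = 10^(-4.72) = 1.9 x 10^-5.

1.9 x 10^-5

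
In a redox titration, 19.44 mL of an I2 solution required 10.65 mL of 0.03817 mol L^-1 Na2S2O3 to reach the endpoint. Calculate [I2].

n(Na2S2O3) = 0.03817 x 0.01065 = 0.0004065 mol.
From the balanced equation, 2 mol Na2S2O3 reacts with 1 mol I2, so n(I2) = 0.0004065 x 1/2 = 0.0002033 mol.
[I2] = 0.0002033 / 0.01944 L = 0.0105 M.

0.0105 M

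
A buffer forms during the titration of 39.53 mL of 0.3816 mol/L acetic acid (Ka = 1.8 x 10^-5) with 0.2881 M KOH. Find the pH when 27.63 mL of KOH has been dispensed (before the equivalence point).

Initial n(CH3COOH) = 0.3816 x 0.03953 = 0.01508 mol.
n(KOH) added = 0.2881 x 0.02763 = 0.007960 mol, converting that many moles of CH3COOH to CH3COO-.
Remaining n(CH3COOH) = 0.007124 mol; n(CH3COO-) = 0.007960 mol.
By Henderson-Hasselbalch, pH = pKa + log([A^-]/[HA]) = 4.74 + log(0.007960/0.007124) = 4.74 + (+0.05) = 4.79.

4.79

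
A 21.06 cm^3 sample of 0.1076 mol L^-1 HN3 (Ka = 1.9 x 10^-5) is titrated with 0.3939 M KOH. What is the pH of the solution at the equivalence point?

n(HN3) = 0.1076 x 0.02106 = 0.002266 mol; V(KOH) at equivalence = 0.002266/0.3939 = 0.005753 L.
At equivalence all the acid is converted to N3-; total volume = 0.02106 + 0.005753 = 0.02681 L, so [N3-] = 0.002266/0.02681 = 0.08451 M.
Kb = Kw/Ka = 1.0e-14 / 1.9 x 10^-5 = 5.26e-10.
[OH^-] = sqrt(Kb x [N3-]) = sqrt(5.26e-10 x 0.08451) = 6.67e-6 M.
pOH = 5.18, so pH = 14.00 - 5.18 = 8.82.

8.82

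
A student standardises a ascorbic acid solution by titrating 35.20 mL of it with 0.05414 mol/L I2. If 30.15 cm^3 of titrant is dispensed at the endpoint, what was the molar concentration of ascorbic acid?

n(I2) = 0.05414 x 0.03015 = 0.001632 mol.
From the balanced equation, 1 mol I2 reacts with 1 mol ascorbic acid, so n(ascorbic acid) = 0.001632 x 1/1 = 0.001632 mol.
[ascorbic acid] = 0.001632 / 0.03520 L = 0.0464 M.

0.0464 M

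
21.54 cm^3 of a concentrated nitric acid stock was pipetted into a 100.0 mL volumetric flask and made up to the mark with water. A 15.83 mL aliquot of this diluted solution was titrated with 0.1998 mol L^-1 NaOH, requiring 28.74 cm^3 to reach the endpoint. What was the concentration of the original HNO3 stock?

n(NaOH) = 0.1998 x 0.02874 = 0.005742 mol.
n(HNO3) in the aliquot = 0.005742 mol.
[diluted HNO3] = 0.005742 / 0.01583 = 0.3627 M.
Dilution factor = 100.0/21.54 = 4.643, so [stock] = 0.3627 x 4.643 = 1.68 M.

1.68 M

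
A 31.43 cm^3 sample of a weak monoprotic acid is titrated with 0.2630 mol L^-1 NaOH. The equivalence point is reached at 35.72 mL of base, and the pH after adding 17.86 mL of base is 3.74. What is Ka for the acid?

17.86 mL is half of the equivalence volume, so this is the half-equivalence point where [HA] = [A^-].
At half-equivalence pH = pKa, so pKa = 3.74.
Ka = 10^(-3.74) = 1.8 x 10^-4.

1.8 x 10^-4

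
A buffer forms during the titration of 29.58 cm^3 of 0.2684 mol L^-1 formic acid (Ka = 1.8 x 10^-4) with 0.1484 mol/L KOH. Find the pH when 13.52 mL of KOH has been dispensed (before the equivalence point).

3.27

Initial n(HCOOH) = 0.2684 x 0.02958 = 0.007939 mol.
n(KOH) added = 0.1484 x 0.01352 = 0.002006 mol, converting that many moles of HCOOH to HCOO-.
Remaining n(HCOOH) = 0.005933 mol; n(HCOO-) = 0.002006 mol.
By Henderson-Hasselbalch, pH = pKa + log([A^-]/[HA]) = 3.74 + log(0.002006/0.005933) = 3.74 + (-0.47) = 3.27.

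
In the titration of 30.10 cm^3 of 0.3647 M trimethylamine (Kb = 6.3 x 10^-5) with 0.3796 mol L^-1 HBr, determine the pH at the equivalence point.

5.26

n((CH3)3N) = 0.3647 x 0.03010 = 0.01098 mol; V(HBr) at equivalence = 0.01098/0.3796 = 0.02892 L.
At equivalence the base is fully converted to (CH3)3NH+; total volume = 0.05902 L, so [(CH3)3NH+] = 0.01098/0.05902 = 0.1860 M.
Ka((CH3)3NH+) = Kw/Kb = 1.0e-14 / 6.3 x 10^-5 = 1.59e-10.
[H^+] = sqrt(Ka x [(CH3)3NH+]) = sqrt(1.59e-10 x 0.1860) = 5.43e-6 M.
pH = -log(5.43e-6) = 5.26.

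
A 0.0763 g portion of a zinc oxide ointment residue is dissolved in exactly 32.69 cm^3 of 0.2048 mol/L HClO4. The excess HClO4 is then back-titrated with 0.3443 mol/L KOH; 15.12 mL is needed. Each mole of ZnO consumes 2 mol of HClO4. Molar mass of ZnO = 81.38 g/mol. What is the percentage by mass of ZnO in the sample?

Total n(HClO4) added = 0.2048 x 0.03269 = 0.006695 mol.
n(KOH) used = 0.3443 x 0.01512 = 0.005206 mol, which equals the excess n(HClO4).
So n(HClO4) consumed by the sample = 0.006695 - 0.005206 = 0.001489 mol.
n(ZnO) = 0.001489 / 2 = 0.0007445 mol.
mass ZnO = 0.0007445 x 81.38 = 0.06059 g, so %ZnO = 0.06059/0.0763 x 100 = 79.4%.

79.4%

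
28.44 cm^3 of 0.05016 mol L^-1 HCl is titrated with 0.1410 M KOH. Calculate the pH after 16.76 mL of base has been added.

12.32

n(acid) = 0.05016 x 0.02844 = 0.001427 mol; n(KOH) added = 0.1410 x 0.01676 = 0.002363 mol.
Base is in excess by 0.002363 - 0.001427 = 0.0009366 mol in a total volume of 0.04520 L.
[OH^-] = 0.0009366/0.04520 = 0.02072 M, so pOH = 1.68 and pH = 14.00 - 1.68 = 12.32.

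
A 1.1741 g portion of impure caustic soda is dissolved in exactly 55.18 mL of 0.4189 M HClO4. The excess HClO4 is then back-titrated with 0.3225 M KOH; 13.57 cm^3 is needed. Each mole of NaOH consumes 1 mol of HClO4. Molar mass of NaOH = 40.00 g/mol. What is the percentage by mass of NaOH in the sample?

63.8%

Total n(HClO4) added = 0.4189 x 0.05518 = 0.02311 mol.
n(KOH) used = 0.3225 x 0.01357 = 0.004376 mol, which equals the excess n(HClO4).
So n(HClO4) consumed by the sample = 0.02311 - 0.004376 = 0.01874 mol.
n(NaOH) = 0.01874 / 1 = 0.01874 mol.
mass NaOH = 0.01874 x 40.00 = 0.7495 g, so %NaOH = 0.7495/1.1741 x 100 = 63.8%.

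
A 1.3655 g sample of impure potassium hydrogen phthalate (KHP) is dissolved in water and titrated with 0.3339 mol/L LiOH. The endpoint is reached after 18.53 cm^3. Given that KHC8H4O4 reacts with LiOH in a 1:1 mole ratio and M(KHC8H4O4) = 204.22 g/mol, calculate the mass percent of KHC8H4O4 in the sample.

92.5%

n(LiOH) = 0.3339 x 0.01853 = 0.006187 mol.
n(KHC8H4O4) = 0.006187 / 1 = 0.006187 mol.
mass of KHC8H4O4 = 0.006187 x 204.22 = 1.264 g.
% purity = 1.264 / 1.3655 x 100 = 92.5%.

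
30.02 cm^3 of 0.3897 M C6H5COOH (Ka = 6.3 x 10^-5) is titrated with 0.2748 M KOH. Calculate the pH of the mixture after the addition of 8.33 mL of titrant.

Initial n(C6H5COOH) = 0.3897 x 0.03002 = 0.01170 mol.
n(KOH) added = 0.2748 x 0.008330 = 0.002289 mol, converting that many moles of C6H5COOH to C6H5COO-.
Remaining n(C6H5COOH) = 0.009410 mol; n(C6H5COO-) = 0.002289 mol.
By Henderson-Hasselbalch, pH = pKa + log([A^-]/[HA]) = 4.20 + log(0.002289/0.009410) = 4.20 + (-0.61) = 3.59.

3.59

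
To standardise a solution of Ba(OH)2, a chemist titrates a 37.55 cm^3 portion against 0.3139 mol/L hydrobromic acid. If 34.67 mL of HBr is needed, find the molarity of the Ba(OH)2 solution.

n(HBr) delivered = 0.3139 x 0.03467 = 0.01088 mol.
The reaction is 1 Ba(OH)2 + 2 HBr, so n(Ba(OH)2) = 0.01088 x 1/2 = 0.005441 mol.
[Ba(OH)2] = 0.005441 mol / 0.03755 L = 0.145 M.

0.145 M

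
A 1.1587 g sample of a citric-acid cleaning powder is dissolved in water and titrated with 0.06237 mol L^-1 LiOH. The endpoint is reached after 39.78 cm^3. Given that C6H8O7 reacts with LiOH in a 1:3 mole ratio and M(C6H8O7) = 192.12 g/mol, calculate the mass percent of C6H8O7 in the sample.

n(LiOH) = 0.06237 x 0.03978 = 0.002481 mol.
n(C6H8O7) = 0.002481 / 3 = 0.0008270 mol.
mass of C6H8O7 = 0.0008270 x 192.12 = 0.1589 g.
% purity = 0.1589 / 1.1587 x 100 = 13.7%.

13.7%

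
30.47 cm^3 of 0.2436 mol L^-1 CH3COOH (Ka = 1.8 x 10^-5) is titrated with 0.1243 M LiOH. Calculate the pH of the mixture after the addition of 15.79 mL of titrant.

Initial n(CH3COOH) = 0.2436 x 0.03047 = 0.007422 mol.
n(LiOH) added = 0.1243 x 0.01579 = 0.001963 mol, converting that many moles of CH3COOH to CH3COO-.
Remaining n(CH3COOH) = 0.005460 mol; n(CH3COO-) = 0.001963 mol.
By Henderson-Hasselbalch, pH = pKa + log([A^-]/[HA]) = 4.74 + log(0.001963/0.005460) = 4.74 + (-0.44) = 4.30.

4.30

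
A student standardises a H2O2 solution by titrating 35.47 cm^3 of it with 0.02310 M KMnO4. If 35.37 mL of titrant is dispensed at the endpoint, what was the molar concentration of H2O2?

0.0576 M

n(KMnO4) = 0.02310 x 0.03537 = 0.0008170 mol.
From the balanced equation, 2 mol KMnO4 reacts with 5 mol H2O2, so n(H2O2) = 0.0008170 x 5/2 = 0.002043 mol.
[H2O2] = 0.002043 / 0.03547 L = 0.0576 M.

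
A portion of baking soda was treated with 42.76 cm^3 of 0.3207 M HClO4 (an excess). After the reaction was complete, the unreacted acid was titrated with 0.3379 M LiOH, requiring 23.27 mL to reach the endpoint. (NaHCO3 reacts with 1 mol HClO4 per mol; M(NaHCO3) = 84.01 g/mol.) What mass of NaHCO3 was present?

Total n(HClO4) added = 0.3207 x 0.04276 = 0.01371 mol.
n(LiOH) used = 0.3379 x 0.02327 = 0.007863 mol, which equals the excess n(HClO4).
So n(HClO4) consumed by the sample = 0.01371 - 0.007863 = 0.005850 mol.
n(NaHCO3) = 0.005850 / 1 = 0.005850 mol.
mass = 0.005850 mol x 84.01 g/mol = 0.491 g.

0.491 g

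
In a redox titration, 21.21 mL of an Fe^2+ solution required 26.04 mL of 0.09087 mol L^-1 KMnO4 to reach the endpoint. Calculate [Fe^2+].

n(KMnO4) = 0.09087 x 0.02604 = 0.002366 mol.
From the balanced equation, 1 mol KMnO4 reacts with 5 mol Fe^2+, so n(Fe^2+) = 0.002366 x 5/1 = 0.01183 mol.
[Fe^2+] = 0.01183 / 0.02121 L = 0.558 M.

0.558 M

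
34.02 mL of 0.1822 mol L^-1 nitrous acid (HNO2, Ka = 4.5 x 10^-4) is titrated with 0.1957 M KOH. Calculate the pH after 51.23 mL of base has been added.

n(acid) = 0.1822 x 0.03402 = 0.006198 mol; n(KOH) added = 0.1957 x 0.05123 = 0.01003 mol.
Base is in excess by 0.01003 - 0.006198 = 0.003827 mol in a total volume of 0.08525 L.
[OH^-] = 0.003827/0.08525 = 0.04489 M, so pOH = 1.35 and pH = 14.00 - 1.35 = 12.65.

12.65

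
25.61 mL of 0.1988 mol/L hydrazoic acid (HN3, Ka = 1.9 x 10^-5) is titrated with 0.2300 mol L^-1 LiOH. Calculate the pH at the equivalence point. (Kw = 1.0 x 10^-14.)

8.87

n(HN3) = 0.1988 x 0.02561 = 0.005091 mol; V(LiOH) at equivalence = 0.005091/0.2300 = 0.02214 L.
At equivalence all the acid is converted to N3-; total volume = 0.02561 + 0.02214 = 0.04775 L, so [N3-] = 0.005091/0.04775 = 0.1066 M.
Kb = Kw/Ka = 1.0e-14 / 1.9 x 10^-5 = 5.26e-10.
[OH^-] = sqrt(Kb x [N3-]) = sqrt(5.26e-10 x 0.1066) = 7.49e-6 M.
pOH = 5.13, so pH = 14.00 - 5.13 = 8.87.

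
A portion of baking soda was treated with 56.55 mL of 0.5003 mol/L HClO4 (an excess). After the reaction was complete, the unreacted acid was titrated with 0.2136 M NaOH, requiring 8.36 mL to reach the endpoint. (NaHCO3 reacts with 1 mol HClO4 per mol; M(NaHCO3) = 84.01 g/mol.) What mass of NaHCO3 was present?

2.23 g

Total n(HClO4) added = 0.5003 x 0.05655 = 0.02829 mol.
n(NaOH) used = 0.2136 x 0.008360 = 0.001786 mol, which equals the excess n(HClO4).
So n(HClO4) consumed by the sample = 0.02829 - 0.001786 = 0.02651 mol.
n(NaHCO3) = 0.02651 / 1 = 0.02651 mol.
mass = 0.02651 mol x 84.01 g/mol = 2.23 g.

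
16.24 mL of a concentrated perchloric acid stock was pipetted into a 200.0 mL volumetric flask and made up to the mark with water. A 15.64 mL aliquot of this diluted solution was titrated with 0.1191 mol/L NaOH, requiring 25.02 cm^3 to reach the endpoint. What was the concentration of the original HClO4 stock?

n(NaOH) = 0.1191 x 0.02502 = 0.002980 mol.
n(HClO4) in the aliquot = 0.002980 mol.
[diluted HClO4] = 0.002980 / 0.01564 = 0.1905 M.
Dilution factor = 200.0/16.24 = 12.32, so [stock] = 0.1905 x 12.32 = 2.35 M.

2.35 M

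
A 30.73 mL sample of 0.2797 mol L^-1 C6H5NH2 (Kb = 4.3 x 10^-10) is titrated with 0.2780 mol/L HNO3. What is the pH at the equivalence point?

2.74

n(C6H5NH2) = 0.2797 x 0.03073 = 0.008595 mol; V(HNO3) at equivalence = 0.008595/0.2780 = 0.03092 L.
At equivalence the base is fully converted to C6H5NH3+; total volume = 0.06165 L, so [C6H5NH3+] = 0.008595/0.06165 = 0.1394 M.
Ka(C6H5NH3+) = Kw/Kb = 1.0e-14 / 4.3 x 10^-10 = 2.33e-5.
[H^+] = sqrt(Ka x [C6H5NH3+]) = sqrt(2.33e-5 x 0.1394) = 0.00180 M.
pH = -log(0.00180) = 2.74.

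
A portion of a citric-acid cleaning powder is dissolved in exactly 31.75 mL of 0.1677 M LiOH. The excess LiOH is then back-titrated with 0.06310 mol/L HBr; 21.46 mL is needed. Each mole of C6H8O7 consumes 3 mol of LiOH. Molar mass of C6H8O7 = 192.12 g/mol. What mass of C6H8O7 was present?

0.254 g

Total n(LiOH) added = 0.1677 x 0.03175 = 0.005324 mol.
n(HBr) used = 0.06310 x 0.02146 = 0.001354 mol, which equals the excess n(LiOH).
So n(LiOH) consumed by the sample = 0.005324 - 0.001354 = 0.003970 mol.
n(C6H8O7) = 0.003970 / 3 = 0.001323 mol.
mass = 0.001323 mol x 192.12 g/mol = 0.254 g.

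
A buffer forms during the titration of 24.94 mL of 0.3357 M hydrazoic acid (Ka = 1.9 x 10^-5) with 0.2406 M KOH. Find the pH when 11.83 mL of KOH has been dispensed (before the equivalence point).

4.43

Initial n(HN3) = 0.3357 x 0.02494 = 0.008372 mol.
n(KOH) added = 0.2406 x 0.01183 = 0.002846 mol, converting that many moles of HN3 to N3-.
Remaining n(HN3) = 0.005526 mol; n(N3-) = 0.002846 mol.
By Henderson-Hasselbalch, pH = pKa + log([A^-]/[HA]) = 4.72 + log(0.002846/0.005526) = 4.72 + (-0.29) = 4.43.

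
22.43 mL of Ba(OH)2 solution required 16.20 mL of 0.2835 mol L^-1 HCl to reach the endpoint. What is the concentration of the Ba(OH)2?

n(HCl) delivered = 0.2835 x 0.01620 = 0.004593 mol.
The reaction is 1 Ba(OH)2 + 2 HCl, so n(Ba(OH)2) = 0.004593 x 1/2 = 0.002296 mol.
[Ba(OH)2] = 0.002296 mol / 0.02243 L = 0.102 M.

0.102 M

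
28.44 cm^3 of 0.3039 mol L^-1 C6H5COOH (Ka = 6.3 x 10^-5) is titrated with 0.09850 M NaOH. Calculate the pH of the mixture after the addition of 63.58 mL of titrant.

Initial n(C6H5COOH) = 0.3039 x 0.02844 = 0.008643 mol.
n(NaOH) added = 0.09850 x 0.06358 = 0.006263 mol, converting that many moles of C6H5COOH to C6H5COO-.
Remaining n(C6H5COOH) = 0.002380 mol; n(C6H5COO-) = 0.006263 mol.
By Henderson-Hasselbalch, pH = pKa + log([A^-]/[HA]) = 4.20 + log(0.006263/0.002380) = 4.20 + (+0.42) = 4.62.

4.62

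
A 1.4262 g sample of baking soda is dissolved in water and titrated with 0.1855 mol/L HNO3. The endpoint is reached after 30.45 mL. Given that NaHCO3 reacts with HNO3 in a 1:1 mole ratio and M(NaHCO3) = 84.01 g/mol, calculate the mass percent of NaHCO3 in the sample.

33.3%

n(HNO3) = 0.1855 x 0.03045 = 0.005648 mol.
n(NaHCO3) = 0.005648 / 1 = 0.005648 mol.
mass of NaHCO3 = 0.005648 x 84.01 = 0.4745 g.
% purity = 0.4745 / 1.4262 x 100 = 33.3%.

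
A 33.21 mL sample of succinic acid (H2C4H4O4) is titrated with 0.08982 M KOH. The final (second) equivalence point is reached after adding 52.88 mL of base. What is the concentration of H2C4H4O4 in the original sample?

0.0715 M

n(KOH) = 0.08982 x 0.05288 = 0.004750 mol.
At the final (second) equivalence point, 2 mol OH^- react per mol H2C4H4O4, so n(H2C4H4O4) = 0.004750 / 2 = 0.002375 mol.
[H2C4H4O4] = 0.002375 / 0.03321 L = 0.0715 M.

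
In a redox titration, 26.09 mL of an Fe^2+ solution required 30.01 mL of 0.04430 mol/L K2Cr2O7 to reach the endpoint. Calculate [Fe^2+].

0.306 M

n(K2Cr2O7) = 0.04430 x 0.03001 = 0.001329 mol.
From the balanced equation, 1 mol K2Cr2O7 reacts with 6 mol Fe^2+, so n(Fe^2+) = 0.001329 x 6/1 = 0.007977 mol.
[Fe^2+] = 0.007977 / 0.02609 L = 0.306 M.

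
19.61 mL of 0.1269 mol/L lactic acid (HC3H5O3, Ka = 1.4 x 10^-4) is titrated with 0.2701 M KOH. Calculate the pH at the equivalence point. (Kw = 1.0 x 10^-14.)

n(HC3H5O3) = 0.1269 x 0.01961 = 0.002489 mol; V(KOH) at equivalence = 0.002489/0.2701 = 0.009213 L.
At equivalence all the acid is converted to C3H5O3-; total volume = 0.01961 + 0.009213 = 0.02882 L, so [C3H5O3-] = 0.002489/0.02882 = 0.08634 M.
Kb = Kw/Ka = 1.0e-14 / 1.4 x 10^-4 = 7.14e-11.
[OH^-] = sqrt(Kb x [C3H5O3-]) = sqrt(7.14e-11 x 0.08634) = 2.48e-6 M.
pOH = 5.60, so pH = 14.00 - 5.60 = 8.40.

8.40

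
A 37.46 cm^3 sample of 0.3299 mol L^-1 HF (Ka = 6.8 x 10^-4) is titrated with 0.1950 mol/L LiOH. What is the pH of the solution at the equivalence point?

n(HF) = 0.3299 x 0.03746 = 0.01236 mol; V(LiOH) at equivalence = 0.01236/0.1950 = 0.06337 L.
At equivalence all the acid is converted to F-; total volume = 0.03746 + 0.06337 = 0.1008 L, so [F-] = 0.01236/0.1008 = 0.1226 M.
Kb = Kw/Ka = 1.0e-14 / 6.8 x 10^-4 = 1.47e-11.
[OH^-] = sqrt(Kb x [F-]) = sqrt(1.47e-11 x 0.1226) = 1.34e-6 M.
pOH = 5.87, so pH = 14.00 - 5.87 = 8.13.

8.13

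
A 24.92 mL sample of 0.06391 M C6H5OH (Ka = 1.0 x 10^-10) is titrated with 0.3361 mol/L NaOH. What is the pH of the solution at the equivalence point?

n(C6H5OH) = 0.06391 x 0.02492 = 0.001593 mol; V(NaOH) at equivalence = 0.001593/0.3361 = 0.004739 L.
At equivalence all the acid is converted to C6H5O-; total volume = 0.02492 + 0.004739 = 0.02966 L, so [C6H5O-] = 0.001593/0.02966 = 0.05370 M.
Kb = Kw/Ka = 1.0e-14 / 1.0 x 10^-10 = 0.000100.
[OH^-] = sqrt(Kb x [C6H5O-]) = sqrt(0.000100 x 0.05370) = 0.00232 M.
pOH = 2.64, so pH = 14.00 - 2.64 = 11.36.

11.36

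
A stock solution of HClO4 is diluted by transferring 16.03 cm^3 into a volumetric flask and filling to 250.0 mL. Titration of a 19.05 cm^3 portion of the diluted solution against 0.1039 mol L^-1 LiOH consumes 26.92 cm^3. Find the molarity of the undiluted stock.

n(LiOH) = 0.1039 x 0.02692 = 0.002797 mol.
n(HClO4) in the aliquot = 0.002797 mol.
[diluted HClO4] = 0.002797 / 0.01905 = 0.1468 M.
Dilution factor = 250.0/16.03 = 15.60, so [stock] = 0.1468 x 15.60 = 2.29 M.

2.29 M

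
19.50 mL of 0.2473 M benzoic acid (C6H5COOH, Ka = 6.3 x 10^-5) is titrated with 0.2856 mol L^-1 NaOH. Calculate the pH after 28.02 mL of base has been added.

12.83

n(acid) = 0.2473 x 0.01950 = 0.004822 mol; n(NaOH) added = 0.2856 x 0.02802 = 0.008003 mol.
Base is in excess by 0.008003 - 0.004822 = 0.003180 mol in a total volume of 0.04752 L.
[OH^-] = 0.003180/0.04752 = 0.06692 M, so pOH = 1.17 and pH = 14.00 - 1.17 = 12.83.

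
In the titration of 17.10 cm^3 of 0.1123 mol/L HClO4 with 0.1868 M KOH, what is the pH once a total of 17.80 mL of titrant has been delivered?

n(acid) = 0.1123 x 0.01710 = 0.001920 mol; n(KOH) added = 0.1868 x 0.01780 = 0.003325 mol.
Base is in excess by 0.003325 - 0.001920 = 0.001405 mol in a total volume of 0.03490 L.
[OH^-] = 0.001405/0.03490 = 0.04025 M, so pOH = 1.40 and pH = 14.00 - 1.40 = 12.60.

12.60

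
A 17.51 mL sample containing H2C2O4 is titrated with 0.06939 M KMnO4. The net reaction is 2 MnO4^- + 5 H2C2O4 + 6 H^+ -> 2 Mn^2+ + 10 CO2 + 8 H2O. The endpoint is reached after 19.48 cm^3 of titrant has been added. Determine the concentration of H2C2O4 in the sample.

n(KMnO4) = 0.06939 x 0.01948 = 0.001352 mol.
From the balanced equation, 2 mol KMnO4 reacts with 5 mol H2C2O4, so n(H2C2O4) = 0.001352 x 5/2 = 0.003379 mol.
[H2C2O4] = 0.003379 / 0.01751 L = 0.193 M.

0.193 M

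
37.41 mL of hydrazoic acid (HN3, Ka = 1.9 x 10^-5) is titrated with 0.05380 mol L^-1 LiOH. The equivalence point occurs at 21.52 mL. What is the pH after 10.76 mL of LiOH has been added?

4.72

10.76 mL is exactly half the equivalence volume (21.52/2), i.e. the half-equivalence point.
There, n(HA) = n(A^-), so pH = pKa = -log(1.9 x 10^-5) = 4.72.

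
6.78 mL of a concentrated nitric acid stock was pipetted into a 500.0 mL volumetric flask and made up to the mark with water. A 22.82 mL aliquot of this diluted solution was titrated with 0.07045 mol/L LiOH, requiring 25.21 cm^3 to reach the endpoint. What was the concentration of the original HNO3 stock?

5.74 M

n(LiOH) = 0.07045 x 0.02521 = 0.001776 mol.
n(HNO3) in the aliquot = 0.001776 mol.
[diluted HNO3] = 0.001776 / 0.02282 = 0.07783 M.
Dilution factor = 500.0/6.780 = 73.75, so [stock] = 0.07783 x 73.75 = 5.74 M.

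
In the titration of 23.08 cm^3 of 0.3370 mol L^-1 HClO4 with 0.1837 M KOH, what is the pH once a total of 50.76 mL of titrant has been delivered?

12.32

n(acid) = 0.3370 x 0.02308 = 0.007778 mol; n(KOH) added = 0.1837 x 0.05076 = 0.009325 mol.
Base is in excess by 0.009325 - 0.007778 = 0.001547 mol in a total volume of 0.07384 L.
[OH^-] = 0.001547/0.07384 = 0.02095 M, so pOH = 1.68 and pH = 14.00 - 1.68 = 12.32.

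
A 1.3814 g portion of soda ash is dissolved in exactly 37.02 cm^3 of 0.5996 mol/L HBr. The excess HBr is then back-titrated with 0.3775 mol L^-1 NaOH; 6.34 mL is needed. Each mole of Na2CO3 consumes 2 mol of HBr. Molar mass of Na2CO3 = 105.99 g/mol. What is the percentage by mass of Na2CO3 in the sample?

76.0%

Total n(HBr) added = 0.5996 x 0.03702 = 0.02220 mol.
n(NaOH) used = 0.3775 x 0.006340 = 0.002393 mol, which equals the excess n(HBr).
So n(HBr) consumed by the sample = 0.02220 - 0.002393 = 0.01980 mol.
n(Na2CO3) = 0.01980 / 2 = 0.009902 mol.
mass Na2CO3 = 0.009902 x 105.99 = 1.050 g, so %Na2CO3 = 1.050/1.3814 x 100 = 76.0%.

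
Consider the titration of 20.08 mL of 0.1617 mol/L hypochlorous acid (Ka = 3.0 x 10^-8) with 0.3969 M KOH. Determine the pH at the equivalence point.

n(HClO) = 0.1617 x 0.02008 = 0.003247 mol; V(KOH) at equivalence = 0.003247/0.3969 = 0.008181 L.
At equivalence all the acid is converted to ClO-; total volume = 0.02008 + 0.008181 = 0.02826 L, so [ClO-] = 0.003247/0.02826 = 0.1149 M.
Kb = Kw/Ka = 1.0e-14 / 3.0 x 10^-8 = 3.33e-7.
[OH^-] = sqrt(Kb x [ClO-]) = sqrt(3.33e-7 x 0.1149) = 0.000196 M.
pOH = 3.71, so pH = 14.00 - 3.71 = 10.29.

10.29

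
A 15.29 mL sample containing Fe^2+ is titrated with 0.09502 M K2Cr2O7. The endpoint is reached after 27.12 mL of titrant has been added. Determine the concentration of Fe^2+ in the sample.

n(K2Cr2O7) = 0.09502 x 0.02712 = 0.002577 mol.
From the balanced equation, 1 mol K2Cr2O7 reacts with 6 mol Fe^2+, so n(Fe^2+) = 0.002577 x 6/1 = 0.01546 mol.
[Fe^2+] = 0.01546 / 0.01529 L = 1.01 M.

1.01 M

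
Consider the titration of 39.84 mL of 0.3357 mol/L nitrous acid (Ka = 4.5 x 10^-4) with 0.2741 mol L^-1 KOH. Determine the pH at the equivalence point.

n(HNO2) = 0.3357 x 0.03984 = 0.01337 mol; V(KOH) at equivalence = 0.01337/0.2741 = 0.04879 L.
At equivalence all the acid is converted to NO2-; total volume = 0.03984 + 0.04879 = 0.08863 L, so [NO2-] = 0.01337/0.08863 = 0.1509 M.
Kb = Kw/Ka = 1.0e-14 / 4.5 x 10^-4 = 2.22e-11.
[OH^-] = sqrt(Kb x [NO2-]) = sqrt(2.22e-11 x 0.1509) = 1.83e-6 M.
pOH = 5.74, so pH = 14.00 - 5.74 = 8.26.

8.26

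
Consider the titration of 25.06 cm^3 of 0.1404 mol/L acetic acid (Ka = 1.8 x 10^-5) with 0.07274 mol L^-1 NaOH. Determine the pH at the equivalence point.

8.71

n(CH3COOH) = 0.1404 x 0.02506 = 0.003518 mol; V(NaOH) at equivalence = 0.003518/0.07274 = 0.04837 L.
At equivalence all the acid is converted to CH3COO-; total volume = 0.02506 + 0.04837 = 0.07343 L, so [CH3COO-] = 0.003518/0.07343 = 0.04792 M.
Kb = Kw/Ka = 1.0e-14 / 1.8 x 10^-5 = 5.56e-10.
[OH^-] = sqrt(Kb x [CH3COO-]) = sqrt(5.56e-10 x 0.04792) = 5.16e-6 M.
pOH = 5.29, so pH = 14.00 - 5.29 = 8.71.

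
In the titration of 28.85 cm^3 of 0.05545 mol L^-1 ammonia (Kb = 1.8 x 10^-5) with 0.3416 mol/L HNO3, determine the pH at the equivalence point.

n(NH3) = 0.05545 x 0.02885 = 0.001600 mol; V(HNO3) at equivalence = 0.001600/0.3416 = 0.004683 L.
At equivalence the base is fully converted to NH4+; total volume = 0.03353 L, so [NH4+] = 0.001600/0.03353 = 0.04771 M.
Ka(NH4+) = Kw/Kb = 1.0e-14 / 1.8 x 10^-5 = 5.56e-10.
[H^+] = sqrt(Ka x [NH4+]) = sqrt(5.56e-10 x 0.04771) = 5.15e-6 M.
pH = -log(5.15e-6) = 5.29.

5.29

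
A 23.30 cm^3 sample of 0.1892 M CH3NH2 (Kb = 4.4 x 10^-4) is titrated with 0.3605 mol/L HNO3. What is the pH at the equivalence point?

5.77

n(CH3NH2) = 0.1892 x 0.02330 = 0.004408 mol; V(HNO3) at equivalence = 0.004408/0.3605 = 0.01223 L.
At equivalence the base is fully converted to CH3NH3+; total volume = 0.03553 L, so [CH3NH3+] = 0.004408/0.03553 = 0.1241 M.
Ka(CH3NH3+) = Kw/Kb = 1.0e-14 / 4.4 x 10^-4 = 2.27e-11.
[H^+] = sqrt(Ka x [CH3NH3+]) = sqrt(2.27e-11 x 0.1241) = 1.68e-6 M.
pH = -log(1.68e-6) = 5.77.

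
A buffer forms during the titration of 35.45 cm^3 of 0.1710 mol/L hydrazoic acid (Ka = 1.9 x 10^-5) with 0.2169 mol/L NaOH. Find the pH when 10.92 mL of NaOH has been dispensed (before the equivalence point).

Initial n(HN3) = 0.1710 x 0.03545 = 0.006062 mol.
n(NaOH) added = 0.2169 x 0.01092 = 0.002369 mol, converting that many moles of HN3 to N3-.
Remaining n(HN3) = 0.003693 mol; n(N3-) = 0.002369 mol.
By Henderson-Hasselbalch, pH = pKa + log([A^-]/[HA]) = 4.72 + log(0.002369/0.003693) = 4.72 + (-0.19) = 4.53.

4.53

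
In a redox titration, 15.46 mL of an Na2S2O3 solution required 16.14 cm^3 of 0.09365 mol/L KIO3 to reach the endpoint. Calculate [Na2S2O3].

n(KIO3) = 0.09365 x 0.01614 = 0.001512 mol.
From the balanced equation, 1 mol KIO3 reacts with 6 mol Na2S2O3, so n(Na2S2O3) = 0.001512 x 6/1 = 0.009069 mol.
[Na2S2O3] = 0.009069 / 0.01546 L = 0.587 M.

0.587 M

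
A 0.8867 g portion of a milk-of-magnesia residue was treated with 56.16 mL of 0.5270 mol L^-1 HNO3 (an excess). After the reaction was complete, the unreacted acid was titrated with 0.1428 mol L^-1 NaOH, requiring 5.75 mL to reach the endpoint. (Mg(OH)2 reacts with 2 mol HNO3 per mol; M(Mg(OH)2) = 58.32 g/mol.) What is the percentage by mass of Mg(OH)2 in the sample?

94.6%

Total n(HNO3) added = 0.5270 x 0.05616 = 0.02960 mol.
n(NaOH) used = 0.1428 x 0.005750 = 0.0008211 mol, which equals the excess n(HNO3).
So n(HNO3) consumed by the sample = 0.02960 - 0.0008211 = 0.02878 mol.
n(Mg(OH)2) = 0.02878 / 2 = 0.01439 mol.
mass Mg(OH)2 = 0.01439 x 58.32 = 0.8391 g, so %Mg(OH)2 = 0.8391/0.8867 x 100 = 94.6%.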